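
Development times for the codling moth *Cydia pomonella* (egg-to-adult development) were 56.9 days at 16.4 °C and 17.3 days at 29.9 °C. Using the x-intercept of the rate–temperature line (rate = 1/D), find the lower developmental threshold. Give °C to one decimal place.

10.5 °C

Under the model K = D·(T − T_b), so D₁·(T₁ − T_b) = D₂·(T₂ − T_b).
56.9·(16.4 − T_b) = 17.3·(29.9 − T_b)
T_b = (56.9·16.4 − 17.3·29.9) / (56.9 − 17.3) = 415.89 / 39.6 = 10.502 °C ≈ 10.5 °C.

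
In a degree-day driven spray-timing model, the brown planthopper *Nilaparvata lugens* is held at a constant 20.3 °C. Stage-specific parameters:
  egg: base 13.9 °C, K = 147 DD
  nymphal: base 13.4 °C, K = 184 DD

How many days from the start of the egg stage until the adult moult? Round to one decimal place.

49.6 days

egg: 147 / (20.3 − 13.9) = 147 / 6.4 = 22.969 d.
nymphal: 184 / (20.3 − 13.4) = 184 / 6.9 = 26.667 d.
Sum = 49.635 ≈ 49.6 days.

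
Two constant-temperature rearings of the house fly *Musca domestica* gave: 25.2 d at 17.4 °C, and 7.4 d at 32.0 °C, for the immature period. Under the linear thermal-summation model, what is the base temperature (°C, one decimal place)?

Under the model K = D·(T − T_b), so D₁·(T₁ − T_b) = D₂·(T₂ − T_b).
25.2·(17.4 − T_b) = 7.4·(32.0 − T_b)
T_b = (25.2·17.4 − 7.4·32.0) / (25.2 − 7.4) = 201.68 / 17.8 = 11.330 °C ≈ 11.3 °C.

11.3 °C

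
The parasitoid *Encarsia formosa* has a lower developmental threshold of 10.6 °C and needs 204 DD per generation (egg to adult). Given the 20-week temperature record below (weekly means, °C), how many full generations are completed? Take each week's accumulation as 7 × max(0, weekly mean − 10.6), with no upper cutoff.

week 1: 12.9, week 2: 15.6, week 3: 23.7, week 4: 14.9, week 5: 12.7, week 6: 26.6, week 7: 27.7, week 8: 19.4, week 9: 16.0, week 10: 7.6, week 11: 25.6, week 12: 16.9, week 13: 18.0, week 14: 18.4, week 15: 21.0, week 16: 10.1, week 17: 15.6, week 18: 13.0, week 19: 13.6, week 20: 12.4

Weekly DD (7 × max(0, T̄ − 10.6)): 16.1, 35.0, 91.7, 30.1, 14.7, 112.0, 119.7, 61.6, 37.8, 0.0, 105.0, 44.1, 51.8, 54.6, 72.8, 0.0, 35.0, 16.8, 21.0, 12.6.
Season total = 932.4 DD.
Complete generations = ⌊932.4 / 204⌋ = 4.

4 generations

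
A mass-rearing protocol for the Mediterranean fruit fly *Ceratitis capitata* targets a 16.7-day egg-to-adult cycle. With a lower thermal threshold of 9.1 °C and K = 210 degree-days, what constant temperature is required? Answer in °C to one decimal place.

Required daily accumulation = 210 / 16.7 = 12.575 DD/day.
T = T_base + 12.575 = 9.1 + 12.575 = 21.675 ≈ 21.7 °C.

21.7 °C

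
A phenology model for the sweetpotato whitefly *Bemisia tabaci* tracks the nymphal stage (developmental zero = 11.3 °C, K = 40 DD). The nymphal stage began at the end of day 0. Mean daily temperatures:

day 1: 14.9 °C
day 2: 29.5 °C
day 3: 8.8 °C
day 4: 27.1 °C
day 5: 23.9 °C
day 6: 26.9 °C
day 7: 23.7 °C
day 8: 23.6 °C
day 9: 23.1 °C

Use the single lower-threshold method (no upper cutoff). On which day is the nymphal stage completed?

day 5

Daily DD above 11.3 °C: 3.6, 18.2, 0.0, 15.8, 12.6, 15.6, 12.4, 12.3, 11.8.
Cumulative: 3.6, 21.8, 21.8, 37.6, 50.2, 65.8, 78.2, 90.5, 102.3.
The total first reaches 40 DD on day 5.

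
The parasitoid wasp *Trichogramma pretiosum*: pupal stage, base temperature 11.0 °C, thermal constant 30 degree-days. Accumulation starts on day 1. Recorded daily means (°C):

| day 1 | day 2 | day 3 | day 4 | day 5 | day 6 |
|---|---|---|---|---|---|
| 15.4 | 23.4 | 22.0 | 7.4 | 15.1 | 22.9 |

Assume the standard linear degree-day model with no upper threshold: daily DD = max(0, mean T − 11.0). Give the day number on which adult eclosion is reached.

day 5

Daily DD above 11.0 °C: 4.4, 12.4, 11.0, 0.0, 4.1, 11.9.
Cumulative: 4.4, 16.8, 27.8, 27.8, 31.9, 43.8.
The total first reaches 30 DD on day 5.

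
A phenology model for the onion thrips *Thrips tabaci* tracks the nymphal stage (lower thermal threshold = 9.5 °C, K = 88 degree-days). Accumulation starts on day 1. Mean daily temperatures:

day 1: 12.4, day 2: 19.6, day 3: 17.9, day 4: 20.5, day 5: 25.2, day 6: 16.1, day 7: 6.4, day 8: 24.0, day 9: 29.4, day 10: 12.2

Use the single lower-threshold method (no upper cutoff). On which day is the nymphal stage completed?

Daily DD above 9.5 °C: 2.9, 10.1, 8.4, 11.0, 15.7, 6.6, 0.0, 14.5, 19.9, 2.7.
Cumulative: 2.9, 13.0, 21.4, 32.4, 48.1, 54.7, 54.7, 69.2, 89.1, 91.8.
The total first reaches 88 DD on day 9.

day 9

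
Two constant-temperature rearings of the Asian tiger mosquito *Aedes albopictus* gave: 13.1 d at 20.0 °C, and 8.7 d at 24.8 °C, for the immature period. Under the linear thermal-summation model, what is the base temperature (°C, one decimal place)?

Under the model K = D·(T − T_b), so D₁·(T₁ − T_b) = D₂·(T₂ − T_b).
13.1·(20.0 − T_b) = 8.7·(24.8 − T_b)
T_b = (13.1·20.0 − 8.7·24.8) / (13.1 − 8.7) = 46.24 / 4.4 = 10.509 °C ≈ 10.5 °C.

10.5 °C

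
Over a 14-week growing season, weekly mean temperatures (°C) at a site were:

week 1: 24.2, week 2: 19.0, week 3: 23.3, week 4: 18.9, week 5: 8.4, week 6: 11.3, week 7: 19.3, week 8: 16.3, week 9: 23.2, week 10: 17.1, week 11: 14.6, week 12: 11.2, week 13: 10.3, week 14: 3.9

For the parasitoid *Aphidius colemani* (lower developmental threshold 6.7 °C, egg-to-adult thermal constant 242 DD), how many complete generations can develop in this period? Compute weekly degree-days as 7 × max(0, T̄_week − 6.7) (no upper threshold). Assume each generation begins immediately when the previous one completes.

Weekly DD (7 × max(0, T̄ − 6.7)): 122.5, 86.1, 116.2, 85.4, 11.9, 32.2, 88.2, 67.2, 115.5, 72.8, 55.3, 31.5, 25.2, 0.0.
Season total = 910.0 DD.
Complete generations = ⌊910.0 / 242⌋ = 3.

3 generations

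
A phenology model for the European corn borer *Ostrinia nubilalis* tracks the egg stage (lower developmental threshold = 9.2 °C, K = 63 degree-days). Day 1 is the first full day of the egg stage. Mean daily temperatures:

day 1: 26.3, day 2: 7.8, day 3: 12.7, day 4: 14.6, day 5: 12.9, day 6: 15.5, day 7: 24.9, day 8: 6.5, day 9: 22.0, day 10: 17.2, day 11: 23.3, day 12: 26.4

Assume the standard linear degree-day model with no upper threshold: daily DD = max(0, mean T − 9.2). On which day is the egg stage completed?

day 9

Daily DD above 9.2 °C: 17.1, 0.0, 3.5, 5.4, 3.7, 6.3, 15.7, 0.0, 12.8, 8.0, 14.1, 17.2.
Cumulative: 17.1, 17.1, 20.6, 26.0, 29.7, 36.0, 51.7, 51.7, 64.5, 72.5, 86.6, 103.8.
The total first reaches 63 DD on day 9.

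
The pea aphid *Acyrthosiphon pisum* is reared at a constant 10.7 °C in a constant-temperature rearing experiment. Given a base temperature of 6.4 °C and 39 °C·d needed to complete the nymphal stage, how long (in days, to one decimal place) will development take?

Daily accumulation = 10.7 − 6.4 = 4.3 DD/day.
Duration = 39 / 4.3 = 9.070 ≈ 9.1 days.

9.1 days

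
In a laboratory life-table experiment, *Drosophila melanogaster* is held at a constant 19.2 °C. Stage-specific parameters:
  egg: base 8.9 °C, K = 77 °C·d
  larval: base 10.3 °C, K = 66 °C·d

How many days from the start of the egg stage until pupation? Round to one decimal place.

egg: 77 / (19.2 − 8.9) = 77 / 10.3 = 7.476 d.
larval: 66 / (19.2 − 10.3) = 66 / 8.9 = 7.416 d.
Sum = 14.891 ≈ 14.9 days.

14.9 days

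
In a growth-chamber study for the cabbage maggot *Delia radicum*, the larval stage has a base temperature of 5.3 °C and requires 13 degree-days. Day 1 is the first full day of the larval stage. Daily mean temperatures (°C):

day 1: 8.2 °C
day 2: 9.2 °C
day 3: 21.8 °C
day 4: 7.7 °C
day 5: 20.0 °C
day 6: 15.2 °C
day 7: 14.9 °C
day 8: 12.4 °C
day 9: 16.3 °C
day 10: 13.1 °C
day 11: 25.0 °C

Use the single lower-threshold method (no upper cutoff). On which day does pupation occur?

Daily DD above 5.3 °C: 2.9, 3.9, 16.5, 2.4, 14.7, 9.9, 9.6, 7.1, 11.0, 7.8, 19.7.
Cumulative: 2.9, 6.8, 23.3, 25.7, 40.4, 50.3, 59.9, 67.0, 78.0, 85.8, 105.5.
The total first reaches 13 DD on day 3.

day 3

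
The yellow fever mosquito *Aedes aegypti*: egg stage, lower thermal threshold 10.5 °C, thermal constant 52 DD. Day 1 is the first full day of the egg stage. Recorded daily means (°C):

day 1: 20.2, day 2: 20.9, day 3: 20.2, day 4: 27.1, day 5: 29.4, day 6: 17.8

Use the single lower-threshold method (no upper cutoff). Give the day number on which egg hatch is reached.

day 5

Daily DD above 10.5 °C: 9.7, 10.4, 9.7, 16.6, 18.9, 7.3.
Cumulative: 9.7, 20.1, 29.8, 46.4, 65.3, 72.6.
The total first reaches 52 DD on day 5.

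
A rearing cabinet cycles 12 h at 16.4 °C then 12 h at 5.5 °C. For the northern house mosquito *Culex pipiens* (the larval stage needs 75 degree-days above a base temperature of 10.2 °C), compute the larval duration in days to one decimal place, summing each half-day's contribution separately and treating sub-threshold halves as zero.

Day half: max(0, 16.4 − 10.2) × 0.5 = 6.2 × 0.5 = 3.10 DD.
Night half: max(0, 5.5 − 10.2) × 0.5 = 0.0 × 0.5 = 0.00 DD.
Per 24 h: 3.10 DD/day.
Duration = 75 / 3.10 = 24.194 ≈ 24.2 days.

24.2 days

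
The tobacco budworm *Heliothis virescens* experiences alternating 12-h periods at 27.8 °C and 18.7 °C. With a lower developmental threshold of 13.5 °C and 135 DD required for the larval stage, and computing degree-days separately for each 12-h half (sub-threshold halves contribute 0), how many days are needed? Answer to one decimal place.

13.8 days

Day half: max(0, 27.8 − 13.5) × 0.5 = 14.3 × 0.5 = 7.15 DD.
Night half: max(0, 18.7 − 13.5) × 0.5 = 5.2 × 0.5 = 2.60 DD.
Per 24 h: 9.75 DD/day.
Duration = 135 / 9.75 = 13.846 ≈ 13.8 days.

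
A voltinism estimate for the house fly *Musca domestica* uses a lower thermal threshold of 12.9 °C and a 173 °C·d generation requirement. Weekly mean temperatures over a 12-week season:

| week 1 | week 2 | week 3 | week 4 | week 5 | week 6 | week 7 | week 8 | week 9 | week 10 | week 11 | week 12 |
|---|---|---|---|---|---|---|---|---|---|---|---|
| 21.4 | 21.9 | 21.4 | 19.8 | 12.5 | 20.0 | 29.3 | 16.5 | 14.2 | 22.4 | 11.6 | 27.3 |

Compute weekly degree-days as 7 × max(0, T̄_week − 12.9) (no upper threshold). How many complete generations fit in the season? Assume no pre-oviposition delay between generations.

3 generations

Weekly DD (7 × max(0, T̄ − 12.9)): 59.5, 63.0, 59.5, 48.3, 0.0, 49.7, 114.8, 25.2, 9.1, 66.5, 0.0, 100.8.
Season total = 596.4 DD.
Complete generations = ⌊596.4 / 173⌋ = 3.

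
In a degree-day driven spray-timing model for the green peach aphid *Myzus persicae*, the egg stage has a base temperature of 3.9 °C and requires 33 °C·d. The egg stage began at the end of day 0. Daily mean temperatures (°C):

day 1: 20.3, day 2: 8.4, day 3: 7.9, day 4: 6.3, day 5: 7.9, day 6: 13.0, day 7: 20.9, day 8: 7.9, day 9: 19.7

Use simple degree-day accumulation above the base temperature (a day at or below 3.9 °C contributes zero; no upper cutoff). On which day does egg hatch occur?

Daily DD above 3.9 °C: 16.4, 4.5, 4.0, 2.4, 4.0, 9.1, 17.0, 4.0, 15.8.
Cumulative: 16.4, 20.9, 24.9, 27.3, 31.3, 40.4, 57.4, 61.4, 77.2.
The total first reaches 33 DD on day 6.

day 6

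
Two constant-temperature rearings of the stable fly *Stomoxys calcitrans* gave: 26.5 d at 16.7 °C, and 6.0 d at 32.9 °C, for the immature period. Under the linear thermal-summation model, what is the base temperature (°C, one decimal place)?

Linear rate model ⇒ the product D·(T − T_b) is constant across temperatures.
26.5·(16.7 − T_b) = 6.0·(32.9 − T_b)
T_b = (26.5·16.7 − 6.0·32.9) / (26.5 − 6.0) = 245.15 / 20.5 = 11.959 °C ≈ 12.0 °C.

12.0 °C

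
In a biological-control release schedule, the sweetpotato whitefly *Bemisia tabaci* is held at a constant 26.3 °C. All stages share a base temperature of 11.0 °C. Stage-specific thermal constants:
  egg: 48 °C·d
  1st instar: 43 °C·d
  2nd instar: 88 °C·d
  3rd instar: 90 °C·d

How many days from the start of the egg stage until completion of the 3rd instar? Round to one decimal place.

Daily accumulation at 26.3 °C = 26.3 − 11.0 = 15.3 DD/day.
Total K = 48 + 43 + 88 + 90 = 269 DD.
Total duration = 269 / 15.3 = 17.582 ≈ 17.6 days.

17.6 days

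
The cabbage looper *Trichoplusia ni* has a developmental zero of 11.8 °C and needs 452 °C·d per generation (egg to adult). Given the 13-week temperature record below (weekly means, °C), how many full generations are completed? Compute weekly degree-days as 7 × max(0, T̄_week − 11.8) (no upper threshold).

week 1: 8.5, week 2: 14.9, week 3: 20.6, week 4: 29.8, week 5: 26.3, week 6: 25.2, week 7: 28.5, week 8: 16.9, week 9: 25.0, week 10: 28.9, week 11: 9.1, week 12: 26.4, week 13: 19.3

Weekly DD (7 × max(0, T̄ − 11.8)): 0.0, 21.7, 61.6, 126.0, 101.5, 93.8, 116.9, 35.7, 92.4, 119.7, 0.0, 102.2, 52.5.
Season total = 924.0 DD.
Complete generations = ⌊924.0 / 452⌋ = 2.

2 generations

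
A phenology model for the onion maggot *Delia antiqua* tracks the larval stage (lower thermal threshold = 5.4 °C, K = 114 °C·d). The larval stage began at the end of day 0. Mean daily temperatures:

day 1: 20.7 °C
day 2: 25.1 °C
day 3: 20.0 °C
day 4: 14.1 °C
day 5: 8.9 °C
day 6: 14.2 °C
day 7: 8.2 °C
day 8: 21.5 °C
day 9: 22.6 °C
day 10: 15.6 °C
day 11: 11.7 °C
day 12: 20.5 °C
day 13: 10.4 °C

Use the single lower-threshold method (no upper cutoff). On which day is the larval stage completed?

Daily DD above 5.4 °C: 15.3, 19.7, 14.6, 8.7, 3.5, 8.8, 2.8, 16.1, 17.2, 10.2, 6.3, 15.1, 5.0.
Cumulative: 15.3, 35.0, 49.6, 58.3, 61.8, 70.6, 73.4, 89.5, 106.7, 116.9, 123.2, 138.3, 143.3.
The total first reaches 114 DD on day 10.

day 10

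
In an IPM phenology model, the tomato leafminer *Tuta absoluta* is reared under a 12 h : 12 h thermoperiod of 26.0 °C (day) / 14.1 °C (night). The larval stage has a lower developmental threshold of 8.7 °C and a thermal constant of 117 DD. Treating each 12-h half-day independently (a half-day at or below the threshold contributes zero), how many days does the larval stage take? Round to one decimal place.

Day half: max(0, 26.0 − 8.7) × 0.5 = 17.3 × 0.5 = 8.65 DD.
Night half: max(0, 14.1 − 8.7) × 0.5 = 5.4 × 0.5 = 2.70 DD.
Per 24 h: 11.35 DD/day.
Duration = 117 / 11.35 = 10.308 ≈ 10.3 days.

10.3 days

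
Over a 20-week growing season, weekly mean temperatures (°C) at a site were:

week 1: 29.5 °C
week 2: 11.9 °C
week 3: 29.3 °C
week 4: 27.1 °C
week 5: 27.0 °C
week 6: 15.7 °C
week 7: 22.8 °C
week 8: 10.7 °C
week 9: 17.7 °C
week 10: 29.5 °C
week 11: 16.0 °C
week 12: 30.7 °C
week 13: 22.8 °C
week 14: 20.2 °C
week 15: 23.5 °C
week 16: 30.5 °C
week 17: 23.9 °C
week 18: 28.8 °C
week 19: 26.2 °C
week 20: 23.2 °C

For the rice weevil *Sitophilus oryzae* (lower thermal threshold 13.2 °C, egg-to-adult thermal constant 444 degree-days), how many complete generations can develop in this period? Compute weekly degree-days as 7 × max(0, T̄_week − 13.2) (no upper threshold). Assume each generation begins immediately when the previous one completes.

3 generations

Weekly DD (7 × max(0, T̄ − 13.2)): 114.1, 0.0, 112.7, 97.3, 96.6, 17.5, 67.2, 0.0, 31.5, 114.1, 19.6, 122.5, 67.2, 49.0, 72.1, 121.1, 74.9, 109.2, 91.0, 70.0.
Season total = 1447.6 DD.
Complete generations = ⌊1447.6 / 444⌋ = 3.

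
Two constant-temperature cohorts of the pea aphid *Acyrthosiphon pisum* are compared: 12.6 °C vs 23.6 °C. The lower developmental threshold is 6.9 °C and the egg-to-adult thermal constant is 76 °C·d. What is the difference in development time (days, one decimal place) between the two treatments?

8.8 days

At 12.6 °C: 76 / (12.6 − 6.9) = 76 / 5.7 = 13.333 d.
At 23.6 °C: 76 / (23.6 − 6.9) = 76 / 16.7 = 4.551 d.
Difference = |13.333 − 4.551| = 8.782 ≈ 8.8 days.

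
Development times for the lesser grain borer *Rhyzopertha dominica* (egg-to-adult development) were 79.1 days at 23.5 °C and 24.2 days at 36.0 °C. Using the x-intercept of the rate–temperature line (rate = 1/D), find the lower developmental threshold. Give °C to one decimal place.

Equal thermal constants: D₁(T₁ − T_b) = D₂(T₂ − T_b).
79.1·(23.5 − T_b) = 24.2·(36.0 − T_b)
T_b = (79.1·23.5 − 24.2·36.0) / (79.1 − 24.2) = 987.65 / 54.9 = 17.990 °C ≈ 18.0 °C.

18.0 °C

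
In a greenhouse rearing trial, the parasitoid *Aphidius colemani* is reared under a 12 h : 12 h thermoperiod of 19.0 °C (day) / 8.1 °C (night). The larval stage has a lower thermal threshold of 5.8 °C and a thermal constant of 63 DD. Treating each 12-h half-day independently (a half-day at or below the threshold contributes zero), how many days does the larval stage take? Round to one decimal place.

8.1 days

Day half: max(0, 19.0 − 5.8) × 0.5 = 13.2 × 0.5 = 6.60 DD.
Night half: max(0, 8.1 − 5.8) × 0.5 = 2.3 × 0.5 = 1.15 DD.
Per 24 h: 7.75 DD/day.
Duration = 63 / 7.75 = 8.129 ≈ 8.1 days.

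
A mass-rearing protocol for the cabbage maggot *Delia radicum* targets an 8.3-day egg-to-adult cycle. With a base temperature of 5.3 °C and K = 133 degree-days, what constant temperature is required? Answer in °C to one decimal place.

21.3 °C

Required daily accumulation = 133 / 8.3 = 16.024 DD/day.
T = T_base + 16.024 = 5.3 + 16.024 = 21.324 ≈ 21.3 °C.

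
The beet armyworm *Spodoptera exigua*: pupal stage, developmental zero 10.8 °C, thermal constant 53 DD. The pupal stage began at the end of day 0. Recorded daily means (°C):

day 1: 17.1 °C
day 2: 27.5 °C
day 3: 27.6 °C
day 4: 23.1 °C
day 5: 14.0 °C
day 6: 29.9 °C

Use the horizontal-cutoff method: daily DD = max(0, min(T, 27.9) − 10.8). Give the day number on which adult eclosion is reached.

Daily DD above 10.8 °C (capped at 17.1): 6.3, 16.7, 16.8, 12.3, 3.2, 17.1.
Cumulative: 6.3, 23.0, 39.8, 52.1, 55.3, 72.4.
The total first reaches 53 DD on day 5.

day 5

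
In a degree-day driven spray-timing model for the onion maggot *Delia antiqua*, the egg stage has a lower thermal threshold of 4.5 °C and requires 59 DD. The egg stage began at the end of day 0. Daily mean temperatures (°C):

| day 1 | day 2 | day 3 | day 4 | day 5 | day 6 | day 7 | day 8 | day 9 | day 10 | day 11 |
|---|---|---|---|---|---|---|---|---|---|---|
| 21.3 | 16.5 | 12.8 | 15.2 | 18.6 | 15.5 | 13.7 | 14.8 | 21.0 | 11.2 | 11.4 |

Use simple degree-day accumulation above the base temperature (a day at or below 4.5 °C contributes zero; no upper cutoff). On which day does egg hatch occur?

day 5

Daily DD above 4.5 °C: 16.8, 12.0, 8.3, 10.7, 14.1, 11.0, 9.2, 10.3, 16.5, 6.7, 6.9.
Cumulative: 16.8, 28.8, 37.1, 47.8, 61.9, 72.9, 82.1, 92.4, 108.9, 115.6, 122.5.
The total first reaches 59 DD on day 5.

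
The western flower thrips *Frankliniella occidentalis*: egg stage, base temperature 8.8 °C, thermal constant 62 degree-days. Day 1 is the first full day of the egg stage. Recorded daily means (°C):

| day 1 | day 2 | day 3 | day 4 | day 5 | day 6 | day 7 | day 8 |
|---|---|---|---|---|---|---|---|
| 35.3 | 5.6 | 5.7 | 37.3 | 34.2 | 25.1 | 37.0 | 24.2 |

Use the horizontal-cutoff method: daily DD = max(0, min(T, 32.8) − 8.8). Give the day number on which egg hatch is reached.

Daily DD above 8.8 °C (capped at 24.0): 24.0, 0.0, 0.0, 24.0, 24.0, 16.3, 24.0, 15.4.
Cumulative: 24.0, 24.0, 24.0, 48.0, 72.0, 88.3, 112.3, 127.7.
The total first reaches 62 DD on day 5.

day 5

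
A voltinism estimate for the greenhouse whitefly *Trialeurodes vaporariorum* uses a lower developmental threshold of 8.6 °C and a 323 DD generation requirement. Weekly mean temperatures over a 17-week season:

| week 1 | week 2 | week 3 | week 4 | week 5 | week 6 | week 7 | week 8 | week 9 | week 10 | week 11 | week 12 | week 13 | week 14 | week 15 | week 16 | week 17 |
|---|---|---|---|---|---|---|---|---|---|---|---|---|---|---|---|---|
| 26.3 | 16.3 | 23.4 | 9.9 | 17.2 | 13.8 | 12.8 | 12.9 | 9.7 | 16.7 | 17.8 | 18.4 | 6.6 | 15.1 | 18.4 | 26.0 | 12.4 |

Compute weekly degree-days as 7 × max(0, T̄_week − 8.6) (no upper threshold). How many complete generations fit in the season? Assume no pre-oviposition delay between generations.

2 generations

Weekly DD (7 × max(0, T̄ − 8.6)): 123.9, 53.9, 103.6, 9.1, 60.2, 36.4, 29.4, 30.1, 7.7, 56.7, 64.4, 68.6, 0.0, 45.5, 68.6, 121.8, 26.6.
Season total = 906.5 DD.
Complete generations = ⌊906.5 / 323⌋ = 2.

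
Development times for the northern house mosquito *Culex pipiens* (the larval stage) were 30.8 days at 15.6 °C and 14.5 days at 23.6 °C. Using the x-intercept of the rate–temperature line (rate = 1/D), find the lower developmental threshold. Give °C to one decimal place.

8.5 °C

Linear rate model ⇒ the product D·(T − T_b) is constant across temperatures.
30.8·(15.6 − T_b) = 14.5·(23.6 − T_b)
T_b = (30.8·15.6 − 14.5·23.6) / (30.8 − 14.5) = 138.28 / 16.3 = 8.483 °C ≈ 8.5 °C.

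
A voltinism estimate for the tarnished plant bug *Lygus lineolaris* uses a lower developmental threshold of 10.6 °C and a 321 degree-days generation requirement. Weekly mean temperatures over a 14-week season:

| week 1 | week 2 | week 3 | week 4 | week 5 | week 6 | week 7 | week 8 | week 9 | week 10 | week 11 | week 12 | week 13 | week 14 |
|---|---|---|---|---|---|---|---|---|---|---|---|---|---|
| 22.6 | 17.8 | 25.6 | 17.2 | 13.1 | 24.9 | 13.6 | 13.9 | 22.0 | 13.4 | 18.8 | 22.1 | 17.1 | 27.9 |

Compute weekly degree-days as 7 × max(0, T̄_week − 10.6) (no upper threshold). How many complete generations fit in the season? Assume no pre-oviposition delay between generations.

Weekly DD (7 × max(0, T̄ − 10.6)): 84.0, 50.4, 105.0, 46.2, 17.5, 100.1, 21.0, 23.1, 79.8, 19.6, 57.4, 80.5, 45.5, 121.1.
Season total = 851.2 DD.
Complete generations = ⌊851.2 / 321⌋ = 2.

2 generations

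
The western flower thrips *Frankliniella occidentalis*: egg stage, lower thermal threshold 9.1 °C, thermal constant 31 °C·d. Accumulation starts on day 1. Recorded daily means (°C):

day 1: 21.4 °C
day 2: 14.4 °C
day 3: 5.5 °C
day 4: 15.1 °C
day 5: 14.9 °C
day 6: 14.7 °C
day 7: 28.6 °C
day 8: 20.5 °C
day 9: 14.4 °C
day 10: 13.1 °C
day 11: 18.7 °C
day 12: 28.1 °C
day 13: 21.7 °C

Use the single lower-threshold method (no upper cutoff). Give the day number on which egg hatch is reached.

day 6

Daily DD above 9.1 °C: 12.3, 5.3, 0.0, 6.0, 5.8, 5.6, 19.5, 11.4, 5.3, 4.0, 9.6, 19.0, 12.6.
Cumulative: 12.3, 17.6, 17.6, 23.6, 29.4, 35.0, 54.5, 65.9, 71.2, 75.2, 84.8, 103.8, 116.4.
The total first reaches 31 DD on day 6.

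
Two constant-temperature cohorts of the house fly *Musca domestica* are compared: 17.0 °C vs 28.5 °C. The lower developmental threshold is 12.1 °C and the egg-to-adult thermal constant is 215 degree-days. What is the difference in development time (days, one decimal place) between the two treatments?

30.8 days

At 17.0 °C: 215 / (17.0 − 12.1) = 215 / 4.9 = 43.878 d.
At 28.5 °C: 215 / (28.5 − 12.1) = 215 / 16.4 = 13.110 d.
Difference = |43.878 − 13.110| = 30.768 ≈ 30.8 days.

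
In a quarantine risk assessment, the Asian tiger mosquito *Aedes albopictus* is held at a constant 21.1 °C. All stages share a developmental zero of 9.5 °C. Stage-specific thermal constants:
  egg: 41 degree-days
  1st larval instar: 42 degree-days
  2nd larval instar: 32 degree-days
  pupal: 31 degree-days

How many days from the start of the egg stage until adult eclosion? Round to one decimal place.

Daily accumulation at 21.1 °C = 21.1 − 9.5 = 11.6 DD/day.
Total K = 41 + 42 + 32 + 31 = 146 DD.
Total duration = 146 / 11.6 = 12.586 ≈ 12.6 days.

12.6 days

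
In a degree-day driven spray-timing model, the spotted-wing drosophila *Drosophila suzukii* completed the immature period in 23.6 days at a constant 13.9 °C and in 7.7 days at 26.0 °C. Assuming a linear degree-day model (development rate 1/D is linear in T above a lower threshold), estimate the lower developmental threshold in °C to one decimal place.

8.0 °C

Linear rate model ⇒ the product D·(T − T_b) is constant across temperatures.
23.6·(13.9 − T_b) = 7.7·(26.0 − T_b)
T_b = (23.6·13.9 − 7.7·26.0) / (23.6 − 7.7) = 127.84 / 15.9 = 8.040 °C ≈ 8.0 °C.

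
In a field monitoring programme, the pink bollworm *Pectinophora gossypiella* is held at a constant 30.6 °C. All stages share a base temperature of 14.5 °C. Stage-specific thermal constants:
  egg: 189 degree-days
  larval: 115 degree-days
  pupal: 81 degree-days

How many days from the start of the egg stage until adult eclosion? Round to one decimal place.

Daily accumulation at 30.6 °C = 30.6 − 14.5 = 16.1 DD/day.
Total K = 189 + 115 + 81 = 385 DD.
Total duration = 385 / 16.1 = 23.913 ≈ 23.9 days.

23.9 days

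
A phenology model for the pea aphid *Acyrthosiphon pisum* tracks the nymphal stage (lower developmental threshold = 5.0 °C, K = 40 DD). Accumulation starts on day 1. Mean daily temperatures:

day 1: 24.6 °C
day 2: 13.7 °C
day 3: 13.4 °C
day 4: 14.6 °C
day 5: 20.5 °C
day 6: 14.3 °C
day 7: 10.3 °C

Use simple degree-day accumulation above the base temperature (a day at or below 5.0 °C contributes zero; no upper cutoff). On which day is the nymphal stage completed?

Daily DD above 5.0 °C: 19.6, 8.7, 8.4, 9.6, 15.5, 9.3, 5.3.
Cumulative: 19.6, 28.3, 36.7, 46.3, 61.8, 71.1, 76.4.
The total first reaches 40 DD on day 4.

day 4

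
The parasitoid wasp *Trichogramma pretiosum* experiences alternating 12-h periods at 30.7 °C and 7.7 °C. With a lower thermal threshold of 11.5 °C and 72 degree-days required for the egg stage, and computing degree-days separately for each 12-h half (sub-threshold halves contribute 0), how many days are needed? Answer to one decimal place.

Day half: max(0, 30.7 − 11.5) × 0.5 = 19.2 × 0.5 = 9.60 DD.
Night half: max(0, 7.7 − 11.5) × 0.5 = 0.0 × 0.5 = 0.00 DD.
Per 24 h: 9.60 DD/day.
Duration = 72 / 9.60 = 7.500 ≈ 7.5 days.

7.5 days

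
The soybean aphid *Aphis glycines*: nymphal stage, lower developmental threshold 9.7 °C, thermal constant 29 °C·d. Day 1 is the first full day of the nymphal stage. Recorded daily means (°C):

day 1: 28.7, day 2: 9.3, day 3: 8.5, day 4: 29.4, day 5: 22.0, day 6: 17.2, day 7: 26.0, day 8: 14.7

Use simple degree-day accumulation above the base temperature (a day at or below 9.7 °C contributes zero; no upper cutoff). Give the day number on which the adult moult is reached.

day 4

Daily DD above 9.7 °C: 19.0, 0.0, 0.0, 19.7, 12.3, 7.5, 16.3, 5.0.
Cumulative: 19.0, 19.0, 19.0, 38.7, 51.0, 58.5, 74.8, 79.8.
The total first reaches 29 DD on day 4.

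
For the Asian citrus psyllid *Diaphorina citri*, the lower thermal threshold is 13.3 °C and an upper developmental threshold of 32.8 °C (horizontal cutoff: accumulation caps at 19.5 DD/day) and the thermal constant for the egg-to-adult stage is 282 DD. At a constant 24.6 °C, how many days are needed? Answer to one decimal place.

Daily accumulation = 24.6 − 13.3 = 11.3 DD/day.
Duration = 282 / 11.3 = 24.956 ≈ 25.0 days.

25.0 days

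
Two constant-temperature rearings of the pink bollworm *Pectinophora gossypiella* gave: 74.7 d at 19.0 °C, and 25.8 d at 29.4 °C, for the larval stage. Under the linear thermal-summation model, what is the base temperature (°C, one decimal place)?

13.5 °C

Equal thermal constants: D₁(T₁ − T_b) = D₂(T₂ − T_b).
74.7·(19.0 − T_b) = 25.8·(29.4 − T_b)
T_b = (74.7·19.0 − 25.8·29.4) / (74.7 − 25.8) = 660.78 / 48.9 = 13.513 °C ≈ 13.5 °C.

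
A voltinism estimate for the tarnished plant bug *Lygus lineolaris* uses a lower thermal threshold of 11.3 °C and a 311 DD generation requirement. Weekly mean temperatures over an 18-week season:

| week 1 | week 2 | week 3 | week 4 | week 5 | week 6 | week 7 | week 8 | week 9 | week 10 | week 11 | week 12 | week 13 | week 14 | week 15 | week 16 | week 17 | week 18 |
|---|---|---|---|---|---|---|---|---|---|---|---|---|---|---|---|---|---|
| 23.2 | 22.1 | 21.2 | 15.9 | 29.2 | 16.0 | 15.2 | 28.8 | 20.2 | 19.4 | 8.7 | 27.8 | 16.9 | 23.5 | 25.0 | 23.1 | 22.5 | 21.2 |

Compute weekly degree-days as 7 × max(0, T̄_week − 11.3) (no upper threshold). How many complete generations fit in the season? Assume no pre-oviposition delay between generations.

4 generations

Weekly DD (7 × max(0, T̄ − 11.3)): 83.3, 75.6, 69.3, 32.2, 125.3, 32.9, 27.3, 122.5, 62.3, 56.7, 0.0, 115.5, 39.2, 85.4, 95.9, 82.6, 78.4, 69.3.
Season total = 1253.7 DD.
Complete generations = ⌊1253.7 / 311⌋ = 4.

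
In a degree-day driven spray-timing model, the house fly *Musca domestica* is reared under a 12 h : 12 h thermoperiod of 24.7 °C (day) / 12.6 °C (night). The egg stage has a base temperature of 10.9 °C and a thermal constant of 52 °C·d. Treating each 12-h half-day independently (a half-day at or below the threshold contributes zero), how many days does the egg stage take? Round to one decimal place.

6.7 days

Day half: max(0, 24.7 − 10.9) × 0.5 = 13.8 × 0.5 = 6.90 DD.
Night half: max(0, 12.6 − 10.9) × 0.5 = 1.7 × 0.5 = 0.85 DD.
Per 24 h: 7.75 DD/day.
Duration = 52 / 7.75 = 6.710 ≈ 6.7 days.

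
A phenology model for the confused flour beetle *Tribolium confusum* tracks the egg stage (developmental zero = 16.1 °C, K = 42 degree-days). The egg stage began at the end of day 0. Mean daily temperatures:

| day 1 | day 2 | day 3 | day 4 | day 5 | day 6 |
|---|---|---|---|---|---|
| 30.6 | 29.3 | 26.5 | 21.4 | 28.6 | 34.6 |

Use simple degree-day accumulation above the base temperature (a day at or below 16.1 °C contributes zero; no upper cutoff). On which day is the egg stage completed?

day 4

Daily DD above 16.1 °C: 14.5, 13.2, 10.4, 5.3, 12.5, 18.5.
Cumulative: 14.5, 27.7, 38.1, 43.4, 55.9, 74.4.
The total first reaches 42 DD on day 4.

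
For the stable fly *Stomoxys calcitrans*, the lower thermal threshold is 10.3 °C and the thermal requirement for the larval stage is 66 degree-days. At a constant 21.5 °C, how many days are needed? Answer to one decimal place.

5.9 days

Daily accumulation = 21.5 − 10.3 = 11.2 DD/day.
Duration = 66 / 11.2 = 5.893 ≈ 5.9 days.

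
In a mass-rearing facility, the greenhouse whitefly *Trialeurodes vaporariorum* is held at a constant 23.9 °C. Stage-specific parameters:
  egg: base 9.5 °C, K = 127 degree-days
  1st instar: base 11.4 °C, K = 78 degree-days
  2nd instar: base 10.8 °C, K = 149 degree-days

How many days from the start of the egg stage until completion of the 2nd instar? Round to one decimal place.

26.4 days

egg: 127 / (23.9 − 9.5) = 127 / 14.4 = 8.819 d.
1st instar: 78 / (23.9 − 11.4) = 78 / 12.5 = 6.240 d.
2nd instar: 149 / (23.9 − 10.8) = 149 / 13.1 = 11.374 d.
Sum = 26.433 ≈ 26.4 days.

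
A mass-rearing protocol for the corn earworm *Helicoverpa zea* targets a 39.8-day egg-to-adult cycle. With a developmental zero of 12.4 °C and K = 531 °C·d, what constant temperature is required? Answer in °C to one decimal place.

Required daily accumulation = 531 / 39.8 = 13.342 DD/day.
T = T_base + 13.342 = 12.4 + 13.342 = 25.742 ≈ 25.7 °C.

25.7 °C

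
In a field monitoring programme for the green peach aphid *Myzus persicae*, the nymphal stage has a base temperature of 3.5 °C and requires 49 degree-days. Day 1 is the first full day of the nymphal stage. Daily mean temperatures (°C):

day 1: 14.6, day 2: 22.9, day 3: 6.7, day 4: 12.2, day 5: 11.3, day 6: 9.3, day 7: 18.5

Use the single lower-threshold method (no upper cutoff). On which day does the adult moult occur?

day 5

Daily DD above 3.5 °C: 11.1, 19.4, 3.2, 8.7, 7.8, 5.8, 15.0.
Cumulative: 11.1, 30.5, 33.7, 42.4, 50.2, 56.0, 71.0.
The total first reaches 49 DD on day 5.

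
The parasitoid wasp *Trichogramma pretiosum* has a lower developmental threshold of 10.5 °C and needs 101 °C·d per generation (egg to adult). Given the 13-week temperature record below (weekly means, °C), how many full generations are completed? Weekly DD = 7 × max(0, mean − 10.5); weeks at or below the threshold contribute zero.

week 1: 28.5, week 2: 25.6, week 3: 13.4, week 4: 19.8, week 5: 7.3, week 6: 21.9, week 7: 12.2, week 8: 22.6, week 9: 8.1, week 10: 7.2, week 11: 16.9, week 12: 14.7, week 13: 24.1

6 generations

Weekly DD (7 × max(0, T̄ − 10.5)): 126.0, 105.7, 20.3, 65.1, 0.0, 79.8, 11.9, 84.7, 0.0, 0.0, 44.8, 29.4, 95.2.
Season total = 662.9 DD.
Complete generations = ⌊662.9 / 101⌋ = 6.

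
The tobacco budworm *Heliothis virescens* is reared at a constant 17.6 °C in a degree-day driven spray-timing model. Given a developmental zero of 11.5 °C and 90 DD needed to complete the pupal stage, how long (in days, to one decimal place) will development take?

Daily accumulation = 17.6 − 11.5 = 6.1 DD/day.
Duration = 90 / 6.1 = 14.754 ≈ 14.8 days.

14.8 days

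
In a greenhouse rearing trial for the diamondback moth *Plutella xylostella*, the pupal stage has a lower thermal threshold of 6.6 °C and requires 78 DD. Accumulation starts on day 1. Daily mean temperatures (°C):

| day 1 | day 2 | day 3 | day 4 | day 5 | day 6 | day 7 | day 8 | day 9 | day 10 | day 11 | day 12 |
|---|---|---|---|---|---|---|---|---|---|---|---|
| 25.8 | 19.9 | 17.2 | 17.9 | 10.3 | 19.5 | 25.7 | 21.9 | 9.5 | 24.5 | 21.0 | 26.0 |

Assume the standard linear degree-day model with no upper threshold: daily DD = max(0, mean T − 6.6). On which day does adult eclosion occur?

day 7

Daily DD above 6.6 °C: 19.2, 13.3, 10.6, 11.3, 3.7, 12.9, 19.1, 15.3, 2.9, 17.9, 14.4, 19.4.
Cumulative: 19.2, 32.5, 43.1, 54.4, 58.1, 71.0, 90.1, 105.4, 108.3, 126.2, 140.6, 160.0.
The total first reaches 78 DD on day 7.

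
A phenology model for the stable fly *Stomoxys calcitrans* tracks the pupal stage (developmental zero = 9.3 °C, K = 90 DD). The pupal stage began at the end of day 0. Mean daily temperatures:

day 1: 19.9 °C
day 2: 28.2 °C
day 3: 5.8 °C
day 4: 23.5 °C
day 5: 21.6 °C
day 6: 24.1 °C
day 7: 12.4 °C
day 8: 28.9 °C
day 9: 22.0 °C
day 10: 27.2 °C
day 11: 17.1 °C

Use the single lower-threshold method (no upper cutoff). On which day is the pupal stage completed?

Daily DD above 9.3 °C: 10.6, 18.9, 0.0, 14.2, 12.3, 14.8, 3.1, 19.6, 12.7, 17.9, 7.8.
Cumulative: 10.6, 29.5, 29.5, 43.7, 56.0, 70.8, 73.9, 93.5, 106.2, 124.1, 131.9.
The total first reaches 90 DD on day 8.

day 8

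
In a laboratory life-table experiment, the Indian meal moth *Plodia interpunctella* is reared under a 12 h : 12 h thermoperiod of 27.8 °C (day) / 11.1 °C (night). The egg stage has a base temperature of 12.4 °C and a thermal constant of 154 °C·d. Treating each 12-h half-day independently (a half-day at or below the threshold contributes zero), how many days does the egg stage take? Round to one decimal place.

20.0 days

Day half: max(0, 27.8 − 12.4) × 0.5 = 15.4 × 0.5 = 7.70 DD.
Night half: max(0, 11.1 − 12.4) × 0.5 = 0.0 × 0.5 = 0.00 DD.
Per 24 h: 7.70 DD/day.
Duration = 154 / 7.70 = 20.000 ≈ 20.0 days.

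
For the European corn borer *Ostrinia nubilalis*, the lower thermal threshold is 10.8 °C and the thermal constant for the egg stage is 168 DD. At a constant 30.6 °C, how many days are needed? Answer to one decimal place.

8.5 days

Daily accumulation = 30.6 − 10.8 = 19.8 DD/day.
Duration = 168 / 19.8 = 8.485 ≈ 8.5 days.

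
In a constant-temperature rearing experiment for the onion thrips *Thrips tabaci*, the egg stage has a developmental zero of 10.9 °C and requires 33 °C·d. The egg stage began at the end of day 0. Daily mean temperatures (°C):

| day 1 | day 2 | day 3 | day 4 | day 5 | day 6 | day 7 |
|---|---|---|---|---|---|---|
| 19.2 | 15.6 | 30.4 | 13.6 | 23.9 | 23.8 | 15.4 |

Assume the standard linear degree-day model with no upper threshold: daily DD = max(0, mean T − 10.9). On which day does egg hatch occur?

Daily DD above 10.9 °C: 8.3, 4.7, 19.5, 2.7, 13.0, 12.9, 4.5.
Cumulative: 8.3, 13.0, 32.5, 35.2, 48.2, 61.1, 65.6.
The total first reaches 33 DD on day 4.

day 4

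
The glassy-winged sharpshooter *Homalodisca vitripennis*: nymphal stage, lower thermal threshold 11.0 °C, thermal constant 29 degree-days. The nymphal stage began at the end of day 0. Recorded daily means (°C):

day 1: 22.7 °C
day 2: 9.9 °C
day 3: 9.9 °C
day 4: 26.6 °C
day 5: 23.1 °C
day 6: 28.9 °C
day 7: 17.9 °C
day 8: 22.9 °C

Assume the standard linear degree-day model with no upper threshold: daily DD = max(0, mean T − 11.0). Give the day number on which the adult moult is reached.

day 5

Daily DD above 11.0 °C: 11.7, 0.0, 0.0, 15.6, 12.1, 17.9, 6.9, 11.9.
Cumulative: 11.7, 11.7, 11.7, 27.3, 39.4, 57.3, 64.2, 76.1.
The total first reaches 29 DD on day 5.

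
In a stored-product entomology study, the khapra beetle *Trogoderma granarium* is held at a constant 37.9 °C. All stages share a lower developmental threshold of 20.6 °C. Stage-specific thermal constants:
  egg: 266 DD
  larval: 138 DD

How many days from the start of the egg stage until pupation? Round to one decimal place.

Daily accumulation at 37.9 °C = 37.9 − 20.6 = 17.3 DD/day.
Total K = 266 + 138 = 404 DD.
Total duration = 404 / 17.3 = 23.353 ≈ 23.4 days.

23.4 days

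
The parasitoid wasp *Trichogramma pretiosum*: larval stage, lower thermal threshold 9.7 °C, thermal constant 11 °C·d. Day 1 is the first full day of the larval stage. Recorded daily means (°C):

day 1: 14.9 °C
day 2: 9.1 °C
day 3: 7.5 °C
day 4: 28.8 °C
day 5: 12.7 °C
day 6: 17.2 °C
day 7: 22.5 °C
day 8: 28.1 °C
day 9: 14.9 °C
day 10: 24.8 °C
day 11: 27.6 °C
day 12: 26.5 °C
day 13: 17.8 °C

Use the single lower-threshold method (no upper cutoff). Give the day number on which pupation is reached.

day 4

Daily DD above 9.7 °C: 5.2, 0.0, 0.0, 19.1, 3.0, 7.5, 12.8, 18.4, 5.2, 15.1, 17.9, 16.8, 8.1.
Cumulative: 5.2, 5.2, 5.2, 24.3, 27.3, 34.8, 47.6, 66.0, 71.2, 86.3, 104.2, 121.0, 129.1.
The total first reaches 11 DD on day 4.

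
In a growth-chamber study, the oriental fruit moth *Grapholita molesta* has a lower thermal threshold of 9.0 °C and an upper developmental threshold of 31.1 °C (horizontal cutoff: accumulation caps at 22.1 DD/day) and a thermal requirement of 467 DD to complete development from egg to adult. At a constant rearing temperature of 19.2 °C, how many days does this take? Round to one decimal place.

Daily accumulation = 19.2 − 9.0 = 10.2 DD/day.
Duration = 467 / 10.2 = 45.784 ≈ 45.8 days.

45.8 days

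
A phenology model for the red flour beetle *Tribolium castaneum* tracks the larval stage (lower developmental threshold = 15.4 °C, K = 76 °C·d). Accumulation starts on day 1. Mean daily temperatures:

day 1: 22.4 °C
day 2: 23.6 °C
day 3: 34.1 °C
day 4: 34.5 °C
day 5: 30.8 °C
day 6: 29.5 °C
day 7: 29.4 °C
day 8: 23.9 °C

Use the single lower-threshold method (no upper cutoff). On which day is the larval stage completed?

Daily DD above 15.4 °C: 7.0, 8.2, 18.7, 19.1, 15.4, 14.1, 14.0, 8.5.
Cumulative: 7.0, 15.2, 33.9, 53.0, 68.4, 82.5, 96.5, 105.0.
The total first reaches 76 DD on day 6.

day 6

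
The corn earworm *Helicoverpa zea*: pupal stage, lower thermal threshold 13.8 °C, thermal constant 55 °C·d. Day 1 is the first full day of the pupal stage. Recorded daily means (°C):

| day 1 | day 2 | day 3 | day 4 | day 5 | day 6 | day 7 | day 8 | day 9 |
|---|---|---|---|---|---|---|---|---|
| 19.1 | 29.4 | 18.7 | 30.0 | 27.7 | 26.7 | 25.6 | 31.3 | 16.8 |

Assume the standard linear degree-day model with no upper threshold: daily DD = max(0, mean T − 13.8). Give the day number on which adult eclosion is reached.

Daily DD above 13.8 °C: 5.3, 15.6, 4.9, 16.2, 13.9, 12.9, 11.8, 17.5, 3.0.
Cumulative: 5.3, 20.9, 25.8, 42.0, 55.9, 68.8, 80.6, 98.1, 101.1.
The total first reaches 55 DD on day 5.

day 5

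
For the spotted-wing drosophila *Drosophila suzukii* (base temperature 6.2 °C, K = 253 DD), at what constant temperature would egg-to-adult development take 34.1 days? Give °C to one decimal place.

13.6 °C

Required daily accumulation = 253 / 34.1 = 7.419 DD/day.
T = T_base + 7.419 = 6.2 + 7.419 = 13.619 ≈ 13.6 °C.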